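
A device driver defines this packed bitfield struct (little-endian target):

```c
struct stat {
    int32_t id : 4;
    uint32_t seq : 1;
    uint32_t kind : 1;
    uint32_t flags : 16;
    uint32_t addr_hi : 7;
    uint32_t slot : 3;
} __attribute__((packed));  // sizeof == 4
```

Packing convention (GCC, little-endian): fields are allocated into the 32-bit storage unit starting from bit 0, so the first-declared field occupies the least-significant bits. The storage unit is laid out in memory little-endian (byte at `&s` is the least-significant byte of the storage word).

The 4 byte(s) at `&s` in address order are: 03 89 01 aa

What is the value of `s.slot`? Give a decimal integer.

5

[0]=0x03 [1]=0x89 [2]=0x01 [3]=0xaa (little-endian) → word 0xaa018903
id [0+:4] = (word>>0) & 0xf = 3
seq [4+:1] = (word>>4) & 0x1 = 0
kind [5+:1] = (word>>5) & 0x1 = 0
flags [6+:16] = (word>>6) & 0xffff = 1572
addr_hi [22+:7] = (word>>22) & 0x7f = 40
slot [29+:3] = (word>>29) & 0x7 = 5  ←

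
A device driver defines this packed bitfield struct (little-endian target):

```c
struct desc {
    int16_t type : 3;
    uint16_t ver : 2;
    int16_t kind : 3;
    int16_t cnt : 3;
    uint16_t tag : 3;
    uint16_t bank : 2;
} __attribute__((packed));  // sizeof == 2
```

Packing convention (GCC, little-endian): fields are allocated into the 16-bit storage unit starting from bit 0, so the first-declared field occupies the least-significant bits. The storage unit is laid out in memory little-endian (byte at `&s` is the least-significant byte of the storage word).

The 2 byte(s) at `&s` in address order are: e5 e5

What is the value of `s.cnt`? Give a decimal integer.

[0]=0xe5 [1]=0xe5 (little-endian) → word 0xe5e5
type:3 @ bit 0 → (0xe5e5>>0)&0x7 = 0x5
ver:2 @ bit 3 → (0xe5e5>>3)&0x3 = 0x0
kind:3 @ bit 5 → (0xe5e5>>5)&0x7 = 0x7
cnt:3 @ bit 8 → (0xe5e5>>8)&0x7 = 0x5  ←
tag:3 @ bit 11 → (0xe5e5>>11)&0x7 = 0x4
bank:2 @ bit 14 → (0xe5e5>>14)&0x3 = 0x3
cnt signed 3b, MSB=1: 5 - 8 = -3

-3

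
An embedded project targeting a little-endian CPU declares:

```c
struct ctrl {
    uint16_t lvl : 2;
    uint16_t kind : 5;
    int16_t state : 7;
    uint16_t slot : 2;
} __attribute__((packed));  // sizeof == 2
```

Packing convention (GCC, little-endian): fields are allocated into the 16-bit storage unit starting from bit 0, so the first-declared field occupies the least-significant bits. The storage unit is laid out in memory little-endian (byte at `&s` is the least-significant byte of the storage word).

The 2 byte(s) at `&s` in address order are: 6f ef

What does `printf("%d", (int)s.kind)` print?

27

[0]=0x6f [1]=0xef (little-endian) → word 0xef6f
lvl:2 @ bit 0 → (0xef6f>>0)&0x3 = 0x3
kind:5 @ bit 2 → (0xef6f>>2)&0x1f = 0x1b  ←
state:7 @ bit 7 → (0xef6f>>7)&0x7f = 0x5e
slot:2 @ bit 14 → (0xef6f>>14)&0x3 = 0x3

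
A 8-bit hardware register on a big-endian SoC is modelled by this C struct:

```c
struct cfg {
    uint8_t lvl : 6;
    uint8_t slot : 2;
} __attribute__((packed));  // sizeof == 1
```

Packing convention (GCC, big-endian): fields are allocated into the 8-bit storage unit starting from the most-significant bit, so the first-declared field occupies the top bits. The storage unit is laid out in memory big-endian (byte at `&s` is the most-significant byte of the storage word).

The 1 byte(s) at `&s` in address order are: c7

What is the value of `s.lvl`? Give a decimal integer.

[0]=0xc7 (big-endian) → word 0xc7
lvl:6 @ bit 2 → (0xc7>>2)&0x3f = 0x31  ←
slot:2 @ bit 0 → (0xc7>>0)&0x3 = 0x3

49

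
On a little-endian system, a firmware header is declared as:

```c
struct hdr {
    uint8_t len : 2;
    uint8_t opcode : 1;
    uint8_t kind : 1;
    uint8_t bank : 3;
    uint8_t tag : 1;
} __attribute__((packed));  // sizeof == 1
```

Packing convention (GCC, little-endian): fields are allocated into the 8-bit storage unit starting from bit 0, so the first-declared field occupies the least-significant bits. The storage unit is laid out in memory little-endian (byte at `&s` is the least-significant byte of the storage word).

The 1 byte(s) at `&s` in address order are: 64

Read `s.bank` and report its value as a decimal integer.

[0]=0x64 (little-endian) → word 0x64
len [0+:2] = (word>>0) & 0x3 = 0
opcode [2+:1] = (word>>2) & 0x1 = 1
kind [3+:1] = (word>>3) & 0x1 = 0
bank [4+:3] = (word>>4) & 0x7 = 6  ←
tag [7+:1] = (word>>7) & 0x1 = 0

6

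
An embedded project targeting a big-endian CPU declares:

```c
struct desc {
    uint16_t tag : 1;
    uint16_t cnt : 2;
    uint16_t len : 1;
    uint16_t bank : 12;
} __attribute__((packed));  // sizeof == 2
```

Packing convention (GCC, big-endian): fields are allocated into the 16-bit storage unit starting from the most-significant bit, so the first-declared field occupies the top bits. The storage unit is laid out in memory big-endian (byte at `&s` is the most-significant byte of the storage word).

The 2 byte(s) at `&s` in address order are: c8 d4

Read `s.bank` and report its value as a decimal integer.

[0]=0xc8 [1]=0xd4 (big-endian) → word 0xc8d4
tag [15+:1] = (word>>15) & 0x1 = 1
cnt [13+:2] = (word>>13) & 0x3 = 2
len [12+:1] = (word>>12) & 0x1 = 0
bank [0+:12] = (word>>0) & 0xfff = 2260  ←

2260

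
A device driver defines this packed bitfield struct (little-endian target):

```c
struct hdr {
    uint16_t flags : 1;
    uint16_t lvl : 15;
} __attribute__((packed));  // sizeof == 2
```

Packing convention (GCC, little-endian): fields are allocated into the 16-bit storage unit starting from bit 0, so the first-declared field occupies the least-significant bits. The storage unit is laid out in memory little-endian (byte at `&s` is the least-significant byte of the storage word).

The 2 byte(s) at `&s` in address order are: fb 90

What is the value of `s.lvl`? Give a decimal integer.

[0]=0xfb [1]=0x90 (little-endian) → word 0x90fb
flags:1 @ bit 0 → (0x90fb>>0)&0x1 = 0x1
lvl:15 @ bit 1 → (0x90fb>>1)&0x7fff = 0x487d  ←

18557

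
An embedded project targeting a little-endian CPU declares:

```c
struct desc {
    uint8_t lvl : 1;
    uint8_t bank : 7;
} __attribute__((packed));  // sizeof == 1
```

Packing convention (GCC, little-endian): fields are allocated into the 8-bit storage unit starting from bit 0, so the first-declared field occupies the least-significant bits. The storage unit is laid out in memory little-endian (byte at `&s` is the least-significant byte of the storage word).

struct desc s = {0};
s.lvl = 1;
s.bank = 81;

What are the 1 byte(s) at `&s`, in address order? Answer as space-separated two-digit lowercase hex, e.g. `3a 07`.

a3

lvl (1b) val=1 bits=0x1 at bit 0: 0x01
bank (7b) val=81 bits=0x51 at bit 1: 0xa3
word = 0xa3 → little-endian bytes:
  [0]=0xa3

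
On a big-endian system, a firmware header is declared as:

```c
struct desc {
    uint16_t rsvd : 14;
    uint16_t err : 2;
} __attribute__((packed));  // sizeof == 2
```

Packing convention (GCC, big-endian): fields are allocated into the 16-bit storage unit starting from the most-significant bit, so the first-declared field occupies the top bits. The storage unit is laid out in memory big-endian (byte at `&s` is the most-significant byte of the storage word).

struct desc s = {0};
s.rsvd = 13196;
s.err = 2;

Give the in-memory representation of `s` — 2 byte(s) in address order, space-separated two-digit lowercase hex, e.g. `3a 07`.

rsvd (14b) val=13196 bits=0x338c at bit 2: 0xce30
err (2b) val=2 bits=0x2 at bit 0: 0xce32
word = 0xce32 → big-endian bytes:
  [0]=0xce  [1]=0x32

ce 32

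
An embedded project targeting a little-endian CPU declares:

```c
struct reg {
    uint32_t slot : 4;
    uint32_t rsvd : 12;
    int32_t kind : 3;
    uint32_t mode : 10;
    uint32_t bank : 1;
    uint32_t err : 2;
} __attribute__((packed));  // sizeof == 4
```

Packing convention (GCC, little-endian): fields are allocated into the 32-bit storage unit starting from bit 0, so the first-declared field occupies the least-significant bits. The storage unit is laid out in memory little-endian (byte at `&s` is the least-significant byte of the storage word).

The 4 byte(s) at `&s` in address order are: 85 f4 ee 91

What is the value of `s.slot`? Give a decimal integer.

[0]=0x85 [1]=0xf4 [2]=0xee [3]=0x91 (little-endian) → word 0x91eef485
slot:4 @ bit 0 → (0x91eef485>>0)&0xf = 0x5  ←
rsvd:12 @ bit 4 → (0x91eef485>>4)&0xfff = 0xf48
kind:3 @ bit 16 → (0x91eef485>>16)&0x7 = 0x6
mode:10 @ bit 19 → (0x91eef485>>19)&0x3ff = 0x23d
bank:1 @ bit 29 → (0x91eef485>>29)&0x1 = 0x0
err:2 @ bit 30 → (0x91eef485>>30)&0x3 = 0x2

5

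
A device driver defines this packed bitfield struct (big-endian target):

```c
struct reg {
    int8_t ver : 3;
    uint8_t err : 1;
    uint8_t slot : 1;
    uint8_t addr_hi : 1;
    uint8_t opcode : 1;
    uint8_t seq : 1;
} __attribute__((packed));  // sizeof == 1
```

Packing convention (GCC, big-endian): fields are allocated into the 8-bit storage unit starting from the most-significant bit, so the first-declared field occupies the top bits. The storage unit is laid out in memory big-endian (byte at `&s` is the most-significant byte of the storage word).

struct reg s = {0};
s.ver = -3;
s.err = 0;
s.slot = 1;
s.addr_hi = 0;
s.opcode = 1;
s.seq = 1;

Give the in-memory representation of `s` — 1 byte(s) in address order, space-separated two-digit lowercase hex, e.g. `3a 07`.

ab

[5+:3] ver=-3 & 0x7 = 0x5; word=0xa0
[4+:1] err=0 & 0x1 = 0x0; word=0xa0
[3+:1] slot=1 & 0x1 = 0x1; word=0xa8
[2+:1] addr_hi=0 & 0x1 = 0x0; word=0xa8
[1+:1] opcode=1 & 0x1 = 0x1; word=0xaa
[0+:1] seq=1 & 0x1 = 0x1; word=0xab
word = 0xab → big-endian bytes:
  [0]=0xab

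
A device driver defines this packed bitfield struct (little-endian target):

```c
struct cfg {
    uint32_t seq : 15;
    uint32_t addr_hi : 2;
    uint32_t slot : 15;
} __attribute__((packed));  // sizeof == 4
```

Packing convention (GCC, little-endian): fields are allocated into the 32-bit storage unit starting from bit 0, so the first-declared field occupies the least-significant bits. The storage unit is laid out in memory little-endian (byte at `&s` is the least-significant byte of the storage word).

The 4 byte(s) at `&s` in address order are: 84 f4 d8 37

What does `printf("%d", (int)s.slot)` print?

[0]=0x84 [1]=0xf4 [2]=0xd8 [3]=0x37 (little-endian) → word 0x37d8f484
seq [0+:15] = (word>>0) & 0x7fff = 29828
addr_hi [15+:2] = (word>>15) & 0x3 = 1
slot [17+:15] = (word>>17) & 0x7fff = 7148  ←

7148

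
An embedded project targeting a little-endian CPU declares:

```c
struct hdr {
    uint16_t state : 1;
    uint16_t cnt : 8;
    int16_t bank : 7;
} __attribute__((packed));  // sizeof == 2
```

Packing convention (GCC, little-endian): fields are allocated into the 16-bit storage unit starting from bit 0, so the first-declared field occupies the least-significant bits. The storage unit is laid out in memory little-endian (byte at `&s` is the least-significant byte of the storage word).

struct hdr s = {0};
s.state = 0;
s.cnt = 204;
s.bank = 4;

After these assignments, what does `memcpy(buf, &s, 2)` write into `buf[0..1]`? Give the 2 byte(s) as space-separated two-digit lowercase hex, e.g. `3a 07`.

98 09

[0+:1] state=0 & 0x1 = 0x0; word=0x0000
[1+:8] cnt=204 & 0xff = 0xcc; word=0x0198
[9+:7] bank=4 & 0x7f = 0x4; word=0x0998
word = 0x0998 → little-endian bytes:
  [0]=0x98  [1]=0x09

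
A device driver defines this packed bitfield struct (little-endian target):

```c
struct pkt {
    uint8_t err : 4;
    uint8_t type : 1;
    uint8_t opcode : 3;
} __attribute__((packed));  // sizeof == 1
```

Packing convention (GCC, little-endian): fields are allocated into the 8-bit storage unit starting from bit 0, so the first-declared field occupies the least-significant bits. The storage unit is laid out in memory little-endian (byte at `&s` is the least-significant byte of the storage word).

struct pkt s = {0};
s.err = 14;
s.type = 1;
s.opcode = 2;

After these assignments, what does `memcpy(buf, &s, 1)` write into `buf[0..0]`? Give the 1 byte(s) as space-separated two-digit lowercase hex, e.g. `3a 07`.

5e

err:4 = 14 → 0xe << 0 → word 0x0e
type:1 = 1 → 0x1 << 4 → word 0x1e
opcode:3 = 2 → 0x2 << 5 → word 0x5e
word = 0x5e → little-endian bytes:
  [0]=0x5e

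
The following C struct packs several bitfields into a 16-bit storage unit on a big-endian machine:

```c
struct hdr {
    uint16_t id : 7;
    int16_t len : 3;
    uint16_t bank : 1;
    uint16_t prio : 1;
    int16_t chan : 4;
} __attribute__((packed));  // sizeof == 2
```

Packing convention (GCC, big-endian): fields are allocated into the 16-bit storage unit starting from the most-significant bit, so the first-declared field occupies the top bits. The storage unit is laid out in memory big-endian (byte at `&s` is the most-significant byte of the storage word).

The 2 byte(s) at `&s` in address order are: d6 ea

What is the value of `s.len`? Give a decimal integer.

3

[0]=0xd6 [1]=0xea (big-endian) → word 0xd6ea
id:7 @ bit 9 → (0xd6ea>>9)&0x7f = 0x6b
len:3 @ bit 6 → (0xd6ea>>6)&0x7 = 0x3  ←
bank:1 @ bit 5 → (0xd6ea>>5)&0x1 = 0x1
prio:1 @ bit 4 → (0xd6ea>>4)&0x1 = 0x0
chan:4 @ bit 0 → (0xd6ea>>0)&0xf = 0xa
len signed 3b, MSB=0: value = 3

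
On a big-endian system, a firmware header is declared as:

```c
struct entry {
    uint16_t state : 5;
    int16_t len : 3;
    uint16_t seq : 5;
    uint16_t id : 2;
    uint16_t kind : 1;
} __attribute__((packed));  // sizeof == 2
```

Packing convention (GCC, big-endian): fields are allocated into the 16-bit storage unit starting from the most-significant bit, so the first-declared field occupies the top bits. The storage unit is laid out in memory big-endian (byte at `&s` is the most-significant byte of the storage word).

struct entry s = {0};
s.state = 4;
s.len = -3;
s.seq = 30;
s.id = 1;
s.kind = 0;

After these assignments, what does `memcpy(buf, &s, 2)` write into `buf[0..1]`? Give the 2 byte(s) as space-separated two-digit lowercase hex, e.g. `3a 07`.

25 f2

state (5b) val=4 bits=0x4 at bit 11: 0x2000
len (3b) val=-3 bits=0x5 at bit 8: 0x2500
seq (5b) val=30 bits=0x1e at bit 3: 0x25f0
id (2b) val=1 bits=0x1 at bit 1: 0x25f2
kind (1b) val=0 bits=0x0 at bit 0: 0x25f2
word = 0x25f2 → big-endian bytes:
  [0]=0x25  [1]=0xf2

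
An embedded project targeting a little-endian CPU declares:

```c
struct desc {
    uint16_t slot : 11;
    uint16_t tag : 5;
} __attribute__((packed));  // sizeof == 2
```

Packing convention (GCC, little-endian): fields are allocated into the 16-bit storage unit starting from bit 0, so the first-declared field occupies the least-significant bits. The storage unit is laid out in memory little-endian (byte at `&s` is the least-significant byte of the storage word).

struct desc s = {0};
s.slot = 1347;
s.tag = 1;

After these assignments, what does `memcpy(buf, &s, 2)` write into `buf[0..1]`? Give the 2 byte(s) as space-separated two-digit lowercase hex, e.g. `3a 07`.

43 0d

slot:11 = 1347 → 0x543 << 0 → word 0x0543
tag:5 = 1 → 0x1 << 11 → word 0x0d43
word = 0x0d43 → little-endian bytes:
  [0]=0x43  [1]=0x0d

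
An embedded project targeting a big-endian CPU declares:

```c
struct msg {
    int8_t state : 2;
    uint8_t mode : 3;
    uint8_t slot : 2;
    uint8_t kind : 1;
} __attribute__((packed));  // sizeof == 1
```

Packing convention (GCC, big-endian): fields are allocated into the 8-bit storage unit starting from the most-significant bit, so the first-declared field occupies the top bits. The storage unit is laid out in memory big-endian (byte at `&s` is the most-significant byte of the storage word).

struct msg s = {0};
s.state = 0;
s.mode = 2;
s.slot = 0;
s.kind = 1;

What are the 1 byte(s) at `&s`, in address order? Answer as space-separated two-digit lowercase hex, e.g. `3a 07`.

11

[6+:2] state=0 & 0x3 = 0x0; word=0x00
[3+:3] mode=2 & 0x7 = 0x2; word=0x10
[1+:2] slot=0 & 0x3 = 0x0; word=0x10
[0+:1] kind=1 & 0x1 = 0x1; word=0x11
word = 0x11 → big-endian bytes:
  [0]=0x11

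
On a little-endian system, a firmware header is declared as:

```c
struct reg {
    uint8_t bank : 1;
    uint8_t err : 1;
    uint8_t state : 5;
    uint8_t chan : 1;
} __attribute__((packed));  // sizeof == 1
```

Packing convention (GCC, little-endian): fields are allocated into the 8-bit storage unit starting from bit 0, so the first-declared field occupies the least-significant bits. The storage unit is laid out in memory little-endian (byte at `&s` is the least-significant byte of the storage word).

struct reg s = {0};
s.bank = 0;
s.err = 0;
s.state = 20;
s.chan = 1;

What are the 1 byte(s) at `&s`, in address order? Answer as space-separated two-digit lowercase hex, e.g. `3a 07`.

d0

bank:1 = 0 → 0x0 << 0 → word 0x00
err:1 = 0 → 0x0 << 1 → word 0x00
state:5 = 20 → 0x14 << 2 → word 0x50
chan:1 = 1 → 0x1 << 7 → word 0xd0
word = 0xd0 → little-endian bytes:
  [0]=0xd0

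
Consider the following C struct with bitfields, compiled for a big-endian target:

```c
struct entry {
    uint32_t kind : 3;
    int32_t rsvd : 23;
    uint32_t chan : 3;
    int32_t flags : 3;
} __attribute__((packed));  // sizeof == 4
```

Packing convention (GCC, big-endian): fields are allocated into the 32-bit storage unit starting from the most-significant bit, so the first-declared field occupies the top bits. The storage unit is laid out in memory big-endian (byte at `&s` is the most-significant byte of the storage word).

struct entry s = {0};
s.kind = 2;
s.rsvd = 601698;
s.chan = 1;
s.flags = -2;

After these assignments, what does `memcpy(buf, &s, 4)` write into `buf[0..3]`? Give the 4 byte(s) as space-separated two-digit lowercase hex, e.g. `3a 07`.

[29+:3] kind=2 & 0x7 = 0x2; word=0x40000000
[6+:23] rsvd=601698 & 0x7fffff = 0x92e62; word=0x424b9880
[3+:3] chan=1 & 0x7 = 0x1; word=0x424b9888
[0+:3] flags=-2 & 0x7 = 0x6; word=0x424b988e
word = 0x424b988e → big-endian bytes:
  [0]=0x42  [1]=0x4b  [2]=0x98  [3]=0x8e

42 4b 98 8e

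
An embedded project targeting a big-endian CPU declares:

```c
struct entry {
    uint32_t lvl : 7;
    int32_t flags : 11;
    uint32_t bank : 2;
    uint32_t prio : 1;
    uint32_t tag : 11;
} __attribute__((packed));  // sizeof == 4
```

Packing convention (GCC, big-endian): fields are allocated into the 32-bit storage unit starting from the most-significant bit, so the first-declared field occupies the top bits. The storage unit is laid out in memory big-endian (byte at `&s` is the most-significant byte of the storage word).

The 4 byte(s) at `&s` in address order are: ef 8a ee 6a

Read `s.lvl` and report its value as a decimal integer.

[0]=0xef [1]=0x8a [2]=0xee [3]=0x6a (big-endian) → word 0xef8aee6a
lvl:7 @ bit 25 → (0xef8aee6a>>25)&0x7f = 0x77  ←
flags:11 @ bit 14 → (0xef8aee6a>>14)&0x7ff = 0x62b
bank:2 @ bit 12 → (0xef8aee6a>>12)&0x3 = 0x2
prio:1 @ bit 11 → (0xef8aee6a>>11)&0x1 = 0x1
tag:11 @ bit 0 → (0xef8aee6a>>0)&0x7ff = 0x66a

119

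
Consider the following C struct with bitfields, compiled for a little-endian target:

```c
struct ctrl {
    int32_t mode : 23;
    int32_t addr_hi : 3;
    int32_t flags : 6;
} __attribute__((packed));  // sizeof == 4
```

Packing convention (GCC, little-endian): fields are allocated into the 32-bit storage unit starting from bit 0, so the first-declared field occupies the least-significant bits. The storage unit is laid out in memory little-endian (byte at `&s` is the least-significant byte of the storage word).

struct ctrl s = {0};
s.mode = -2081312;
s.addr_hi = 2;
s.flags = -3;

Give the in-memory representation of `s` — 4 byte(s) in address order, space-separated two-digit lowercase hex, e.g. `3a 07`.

[0+:23] mode=-2081312 & 0x7fffff = 0x603de0; word=0x00603de0
[23+:3] addr_hi=2 & 0x7 = 0x2; word=0x01603de0
[26+:6] flags=-3 & 0x3f = 0x3d; word=0xf5603de0
word = 0xf5603de0 → little-endian bytes:
  [0]=0xe0  [1]=0x3d  [2]=0x60  [3]=0xf5

e0 3d 60 f5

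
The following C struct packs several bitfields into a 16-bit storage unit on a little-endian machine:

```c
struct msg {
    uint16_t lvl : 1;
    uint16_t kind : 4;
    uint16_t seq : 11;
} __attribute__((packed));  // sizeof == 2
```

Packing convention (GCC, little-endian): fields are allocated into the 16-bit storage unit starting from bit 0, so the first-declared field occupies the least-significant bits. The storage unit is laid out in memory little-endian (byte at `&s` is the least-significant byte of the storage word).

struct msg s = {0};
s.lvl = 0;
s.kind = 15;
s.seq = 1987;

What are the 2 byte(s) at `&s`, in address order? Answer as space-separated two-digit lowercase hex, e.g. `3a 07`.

[0+:1] lvl=0 & 0x1 = 0x0; word=0x0000
[1+:4] kind=15 & 0xf = 0xf; word=0x001e
[5+:11] seq=1987 & 0x7ff = 0x7c3; word=0xf87e
word = 0xf87e → little-endian bytes:
  [0]=0x7e  [1]=0xf8

7e f8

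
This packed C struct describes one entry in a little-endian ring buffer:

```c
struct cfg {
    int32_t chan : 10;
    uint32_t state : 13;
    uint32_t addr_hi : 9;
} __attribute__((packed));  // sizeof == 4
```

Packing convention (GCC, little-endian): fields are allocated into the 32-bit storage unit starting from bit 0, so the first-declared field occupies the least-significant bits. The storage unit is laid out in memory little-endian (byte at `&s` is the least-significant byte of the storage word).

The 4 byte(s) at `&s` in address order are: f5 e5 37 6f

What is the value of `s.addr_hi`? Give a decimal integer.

[0]=0xf5 [1]=0xe5 [2]=0x37 [3]=0x6f (little-endian) → word 0x6f37e5f5
chan:10 @ bit 0 → (0x6f37e5f5>>0)&0x3ff = 0x1f5
state:13 @ bit 10 → (0x6f37e5f5>>10)&0x1fff = 0xdf9
addr_hi:9 @ bit 23 → (0x6f37e5f5>>23)&0x1ff = 0xde  ←

222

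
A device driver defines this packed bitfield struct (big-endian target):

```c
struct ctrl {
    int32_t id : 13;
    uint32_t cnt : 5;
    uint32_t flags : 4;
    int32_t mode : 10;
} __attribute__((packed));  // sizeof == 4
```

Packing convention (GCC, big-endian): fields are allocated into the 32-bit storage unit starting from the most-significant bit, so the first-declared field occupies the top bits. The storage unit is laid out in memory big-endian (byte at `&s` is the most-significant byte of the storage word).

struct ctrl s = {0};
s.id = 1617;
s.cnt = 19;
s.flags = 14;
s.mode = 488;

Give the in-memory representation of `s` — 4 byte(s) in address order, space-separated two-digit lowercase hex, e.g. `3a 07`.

32 8c f9 e8

[19+:13] id=1617 & 0x1fff = 0x651; word=0x32880000
[14+:5] cnt=19 & 0x1f = 0x13; word=0x328cc000
[10+:4] flags=14 & 0xf = 0xe; word=0x328cf800
[0+:10] mode=488 & 0x3ff = 0x1e8; word=0x328cf9e8
word = 0x328cf9e8 → big-endian bytes:
  [0]=0x32  [1]=0x8c  [2]=0xf9  [3]=0xe8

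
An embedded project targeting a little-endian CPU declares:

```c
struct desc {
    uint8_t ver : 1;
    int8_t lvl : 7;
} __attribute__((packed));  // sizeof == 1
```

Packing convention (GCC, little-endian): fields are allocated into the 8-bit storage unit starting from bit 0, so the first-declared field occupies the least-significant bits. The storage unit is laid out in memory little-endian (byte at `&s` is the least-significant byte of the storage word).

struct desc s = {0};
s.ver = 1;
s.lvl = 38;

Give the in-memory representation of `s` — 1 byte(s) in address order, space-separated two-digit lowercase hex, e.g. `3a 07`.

[0+:1] ver=1 & 0x1 = 0x1; word=0x01
[1+:7] lvl=38 & 0x7f = 0x26; word=0x4d
word = 0x4d → little-endian bytes:
  [0]=0x4d

4d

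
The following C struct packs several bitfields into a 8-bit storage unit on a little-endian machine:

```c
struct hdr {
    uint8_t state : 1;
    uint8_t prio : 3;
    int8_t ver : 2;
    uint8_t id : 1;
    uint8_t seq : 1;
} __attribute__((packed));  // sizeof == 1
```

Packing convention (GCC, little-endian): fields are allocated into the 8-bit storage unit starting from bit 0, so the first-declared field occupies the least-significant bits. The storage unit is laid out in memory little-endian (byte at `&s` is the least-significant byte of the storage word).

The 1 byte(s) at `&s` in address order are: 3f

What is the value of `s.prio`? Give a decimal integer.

7

[0]=0x3f (little-endian) → word 0x3f
state:1 @ bit 0 → (0x3f>>0)&0x1 = 0x1
prio:3 @ bit 1 → (0x3f>>1)&0x7 = 0x7  ←
ver:2 @ bit 4 → (0x3f>>4)&0x3 = 0x3
id:1 @ bit 6 → (0x3f>>6)&0x1 = 0x0
seq:1 @ bit 7 → (0x3f>>7)&0x1 = 0x0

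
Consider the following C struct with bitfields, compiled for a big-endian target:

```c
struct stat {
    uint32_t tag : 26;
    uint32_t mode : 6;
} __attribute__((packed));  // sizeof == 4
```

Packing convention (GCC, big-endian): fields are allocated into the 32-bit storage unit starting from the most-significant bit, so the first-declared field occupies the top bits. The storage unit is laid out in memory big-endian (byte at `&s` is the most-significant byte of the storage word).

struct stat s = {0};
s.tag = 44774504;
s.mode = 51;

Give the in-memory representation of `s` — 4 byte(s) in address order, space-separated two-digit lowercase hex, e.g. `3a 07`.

tag:26 = 44774504 → 0x2ab3468 << 6 → word 0xaacd1a00
mode:6 = 51 → 0x33 << 0 → word 0xaacd1a33
word = 0xaacd1a33 → big-endian bytes:
  [0]=0xaa  [1]=0xcd  [2]=0x1a  [3]=0x33

aa cd 1a 33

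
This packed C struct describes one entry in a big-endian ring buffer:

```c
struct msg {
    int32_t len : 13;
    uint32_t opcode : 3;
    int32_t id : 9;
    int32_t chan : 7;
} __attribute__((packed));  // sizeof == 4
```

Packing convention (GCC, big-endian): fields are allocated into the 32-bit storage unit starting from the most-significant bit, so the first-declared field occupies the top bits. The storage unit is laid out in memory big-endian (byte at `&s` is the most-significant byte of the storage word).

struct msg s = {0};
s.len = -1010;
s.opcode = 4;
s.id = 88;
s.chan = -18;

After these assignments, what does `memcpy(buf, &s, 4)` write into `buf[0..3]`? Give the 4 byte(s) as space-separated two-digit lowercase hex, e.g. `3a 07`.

[19+:13] len=-1010 & 0x1fff = 0x1c0e; word=0xe0700000
[16+:3] opcode=4 & 0x7 = 0x4; word=0xe0740000
[7+:9] id=88 & 0x1ff = 0x58; word=0xe0742c00
[0+:7] chan=-18 & 0x7f = 0x6e; word=0xe0742c6e
word = 0xe0742c6e → big-endian bytes:
  [0]=0xe0  [1]=0x74  [2]=0x2c  [3]=0x6e

e0 74 2c 6e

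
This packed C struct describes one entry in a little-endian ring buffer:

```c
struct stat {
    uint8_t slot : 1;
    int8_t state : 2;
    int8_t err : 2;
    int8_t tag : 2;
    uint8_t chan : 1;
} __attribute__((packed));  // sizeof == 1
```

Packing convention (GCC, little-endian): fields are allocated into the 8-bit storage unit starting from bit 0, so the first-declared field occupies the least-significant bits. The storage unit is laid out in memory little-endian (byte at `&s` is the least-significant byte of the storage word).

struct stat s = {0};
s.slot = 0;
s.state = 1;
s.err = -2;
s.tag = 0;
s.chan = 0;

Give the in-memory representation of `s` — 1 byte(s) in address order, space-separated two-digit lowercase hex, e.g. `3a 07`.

slot:1 = 0 → 0x0 << 0 → word 0x00
state:2 = 1 → 0x1 << 1 → word 0x02
err:2 = -2 → 0x2 << 3 → word 0x12
tag:2 = 0 → 0x0 << 5 → word 0x12
chan:1 = 0 → 0x0 << 7 → word 0x12
word = 0x12 → little-endian bytes:
  [0]=0x12

12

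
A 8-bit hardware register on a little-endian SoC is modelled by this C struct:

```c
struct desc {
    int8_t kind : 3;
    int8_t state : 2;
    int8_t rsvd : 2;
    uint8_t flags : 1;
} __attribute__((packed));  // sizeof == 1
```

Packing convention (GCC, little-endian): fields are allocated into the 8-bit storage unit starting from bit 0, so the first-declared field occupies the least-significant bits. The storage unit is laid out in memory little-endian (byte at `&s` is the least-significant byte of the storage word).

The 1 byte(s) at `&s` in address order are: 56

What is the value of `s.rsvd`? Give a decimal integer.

[0]=0x56 (little-endian) → word 0x56
kind [0+:3] = (word>>0) & 0x7 = 6
state [3+:2] = (word>>3) & 0x3 = 2
rsvd [5+:2] = (word>>5) & 0x3 = 2  ←
flags [7+:1] = (word>>7) & 0x1 = 0
rsvd signed 2b, MSB=1: 2 - 4 = -2

-2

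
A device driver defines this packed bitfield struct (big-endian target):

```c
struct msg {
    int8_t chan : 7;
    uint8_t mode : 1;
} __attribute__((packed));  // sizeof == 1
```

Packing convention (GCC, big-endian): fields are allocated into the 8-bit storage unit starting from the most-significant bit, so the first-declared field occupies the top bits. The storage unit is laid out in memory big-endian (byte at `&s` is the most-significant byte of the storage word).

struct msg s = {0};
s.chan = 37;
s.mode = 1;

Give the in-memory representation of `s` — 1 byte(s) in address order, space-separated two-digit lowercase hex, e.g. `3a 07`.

[1+:7] chan=37 & 0x7f = 0x25; word=0x4a
[0+:1] mode=1 & 0x1 = 0x1; word=0x4b
word = 0x4b → big-endian bytes:
  [0]=0x4b

4b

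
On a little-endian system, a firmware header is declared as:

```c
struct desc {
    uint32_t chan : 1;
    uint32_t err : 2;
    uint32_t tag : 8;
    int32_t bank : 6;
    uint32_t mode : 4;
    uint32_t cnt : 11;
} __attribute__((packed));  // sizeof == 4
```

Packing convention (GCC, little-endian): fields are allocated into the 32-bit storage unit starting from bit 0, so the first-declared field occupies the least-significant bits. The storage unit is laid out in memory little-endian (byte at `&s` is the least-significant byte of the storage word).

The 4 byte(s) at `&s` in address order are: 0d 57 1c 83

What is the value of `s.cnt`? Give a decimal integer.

[0]=0x0d [1]=0x57 [2]=0x1c [3]=0x83 (little-endian) → word 0x831c570d
chan:1 @ bit 0 → (0x831c570d>>0)&0x1 = 0x1
err:2 @ bit 1 → (0x831c570d>>1)&0x3 = 0x2
tag:8 @ bit 3 → (0x831c570d>>3)&0xff = 0xe1
bank:6 @ bit 11 → (0x831c570d>>11)&0x3f = 0xa
mode:4 @ bit 17 → (0x831c570d>>17)&0xf = 0xe
cnt:11 @ bit 21 → (0x831c570d>>21)&0x7ff = 0x418  ←

1048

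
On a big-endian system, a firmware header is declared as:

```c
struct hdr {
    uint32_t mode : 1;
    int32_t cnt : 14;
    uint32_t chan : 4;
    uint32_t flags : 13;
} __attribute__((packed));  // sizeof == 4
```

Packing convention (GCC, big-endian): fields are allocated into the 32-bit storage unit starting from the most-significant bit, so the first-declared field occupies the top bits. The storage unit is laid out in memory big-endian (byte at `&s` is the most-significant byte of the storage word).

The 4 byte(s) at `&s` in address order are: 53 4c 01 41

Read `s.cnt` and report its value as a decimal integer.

[0]=0x53 [1]=0x4c [2]=0x01 [3]=0x41 (big-endian) → word 0x534c0141
mode [31+:1] = (word>>31) & 0x1 = 0
cnt [17+:14] = (word>>17) & 0x3fff = 10662  ←
chan [13+:4] = (word>>13) & 0xf = 0
flags [0+:13] = (word>>0) & 0x1fff = 321
cnt signed 14b, MSB=1: 10662 - 16384 = -5722

-5722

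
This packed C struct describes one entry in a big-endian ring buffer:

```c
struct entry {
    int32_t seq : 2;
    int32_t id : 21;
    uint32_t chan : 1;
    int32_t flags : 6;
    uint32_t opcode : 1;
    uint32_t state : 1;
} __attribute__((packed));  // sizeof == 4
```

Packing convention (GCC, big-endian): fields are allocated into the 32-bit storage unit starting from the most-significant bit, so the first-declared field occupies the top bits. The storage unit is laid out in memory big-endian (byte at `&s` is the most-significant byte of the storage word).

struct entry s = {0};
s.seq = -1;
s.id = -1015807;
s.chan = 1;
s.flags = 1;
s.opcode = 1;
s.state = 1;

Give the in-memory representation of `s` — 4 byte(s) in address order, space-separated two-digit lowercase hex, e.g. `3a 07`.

e1 00 03 07

[30+:2] seq=-1 & 0x3 = 0x3; word=0xc0000000
[9+:21] id=-1015807 & 0x1fffff = 0x108001; word=0xe1000200
[8+:1] chan=1 & 0x1 = 0x1; word=0xe1000300
[2+:6] flags=1 & 0x3f = 0x1; word=0xe1000304
[1+:1] opcode=1 & 0x1 = 0x1; word=0xe1000306
[0+:1] state=1 & 0x1 = 0x1; word=0xe1000307
word = 0xe1000307 → big-endian bytes:
  [0]=0xe1  [1]=0x00  [2]=0x03  [3]=0x07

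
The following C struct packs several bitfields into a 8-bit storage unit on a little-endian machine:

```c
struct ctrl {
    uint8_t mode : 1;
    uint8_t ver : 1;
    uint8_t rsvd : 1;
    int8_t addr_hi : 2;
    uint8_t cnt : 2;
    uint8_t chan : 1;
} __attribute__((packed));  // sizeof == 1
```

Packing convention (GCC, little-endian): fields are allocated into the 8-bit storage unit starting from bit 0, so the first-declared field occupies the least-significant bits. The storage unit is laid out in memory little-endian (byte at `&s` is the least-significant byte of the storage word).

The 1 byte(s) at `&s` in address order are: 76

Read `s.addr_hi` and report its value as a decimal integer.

-2

[0]=0x76 (little-endian) → word 0x76
mode [0+:1] = (word>>0) & 0x1 = 0
ver [1+:1] = (word>>1) & 0x1 = 1
rsvd [2+:1] = (word>>2) & 0x1 = 1
addr_hi [3+:2] = (word>>3) & 0x3 = 2  ←
cnt [5+:2] = (word>>5) & 0x3 = 3
chan [7+:1] = (word>>7) & 0x1 = 0
addr_hi signed 2b, MSB=1: 2 - 4 = -2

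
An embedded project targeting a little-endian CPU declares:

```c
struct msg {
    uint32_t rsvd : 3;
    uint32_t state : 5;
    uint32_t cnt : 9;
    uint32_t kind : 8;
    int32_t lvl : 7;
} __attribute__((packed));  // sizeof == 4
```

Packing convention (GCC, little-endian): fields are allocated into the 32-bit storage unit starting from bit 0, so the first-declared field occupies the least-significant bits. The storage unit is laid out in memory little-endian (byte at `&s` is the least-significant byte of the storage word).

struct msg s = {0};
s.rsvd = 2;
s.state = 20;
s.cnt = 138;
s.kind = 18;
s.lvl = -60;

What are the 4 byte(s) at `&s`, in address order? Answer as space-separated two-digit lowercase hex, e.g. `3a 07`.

rsvd (3b) val=2 bits=0x2 at bit 0: 0x00000002
state (5b) val=20 bits=0x14 at bit 3: 0x000000a2
cnt (9b) val=138 bits=0x8a at bit 8: 0x00008aa2
kind (8b) val=18 bits=0x12 at bit 17: 0x00248aa2
lvl (7b) val=-60 bits=0x44 at bit 25: 0x88248aa2
word = 0x88248aa2 → little-endian bytes:
  [0]=0xa2  [1]=0x8a  [2]=0x24  [3]=0x88

a2 8a 24 88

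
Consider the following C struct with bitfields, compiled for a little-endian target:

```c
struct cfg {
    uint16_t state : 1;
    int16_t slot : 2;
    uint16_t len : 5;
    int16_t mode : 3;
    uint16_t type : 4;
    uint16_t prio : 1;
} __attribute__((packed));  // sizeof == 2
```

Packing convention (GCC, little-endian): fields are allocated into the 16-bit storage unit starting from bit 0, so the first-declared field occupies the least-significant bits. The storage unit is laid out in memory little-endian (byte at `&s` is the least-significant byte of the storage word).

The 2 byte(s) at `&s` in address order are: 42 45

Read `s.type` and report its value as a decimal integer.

[0]=0x42 [1]=0x45 (little-endian) → word 0x4542
state:1 @ bit 0 → (0x4542>>0)&0x1 = 0x0
slot:2 @ bit 1 → (0x4542>>1)&0x3 = 0x1
len:5 @ bit 3 → (0x4542>>3)&0x1f = 0x8
mode:3 @ bit 8 → (0x4542>>8)&0x7 = 0x5
type:4 @ bit 11 → (0x4542>>11)&0xf = 0x8  ←
prio:1 @ bit 15 → (0x4542>>15)&0x1 = 0x0

8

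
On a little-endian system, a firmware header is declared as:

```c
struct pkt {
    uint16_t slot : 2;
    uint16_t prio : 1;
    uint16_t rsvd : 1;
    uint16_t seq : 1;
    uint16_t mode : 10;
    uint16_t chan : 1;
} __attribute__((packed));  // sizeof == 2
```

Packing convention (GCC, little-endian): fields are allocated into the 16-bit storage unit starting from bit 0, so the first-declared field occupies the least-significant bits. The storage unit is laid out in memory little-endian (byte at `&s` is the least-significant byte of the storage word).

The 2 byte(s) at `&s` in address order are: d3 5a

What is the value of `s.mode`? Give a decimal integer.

726

[0]=0xd3 [1]=0x5a (little-endian) → word 0x5ad3
slot:2 @ bit 0 → (0x5ad3>>0)&0x3 = 0x3
prio:1 @ bit 2 → (0x5ad3>>2)&0x1 = 0x0
rsvd:1 @ bit 3 → (0x5ad3>>3)&0x1 = 0x0
seq:1 @ bit 4 → (0x5ad3>>4)&0x1 = 0x1
mode:10 @ bit 5 → (0x5ad3>>5)&0x3ff = 0x2d6  ←
chan:1 @ bit 15 → (0x5ad3>>15)&0x1 = 0x0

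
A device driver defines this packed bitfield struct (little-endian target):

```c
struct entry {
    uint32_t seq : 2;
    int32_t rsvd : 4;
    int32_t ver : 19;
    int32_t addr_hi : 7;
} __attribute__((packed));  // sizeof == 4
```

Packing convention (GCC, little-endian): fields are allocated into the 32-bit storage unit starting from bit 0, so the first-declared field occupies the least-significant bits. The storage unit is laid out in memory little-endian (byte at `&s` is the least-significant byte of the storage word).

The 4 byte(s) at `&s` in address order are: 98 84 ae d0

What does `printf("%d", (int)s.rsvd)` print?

6

[0]=0x98 [1]=0x84 [2]=0xae [3]=0xd0 (little-endian) → word 0xd0ae8498
seq [0+:2] = (word>>0) & 0x3 = 0
rsvd [2+:4] = (word>>2) & 0xf = 6  ←
ver [6+:19] = (word>>6) & 0x7ffff = 178706
addr_hi [25+:7] = (word>>25) & 0x7f = 104
rsvd signed 4b, MSB=0: value = 6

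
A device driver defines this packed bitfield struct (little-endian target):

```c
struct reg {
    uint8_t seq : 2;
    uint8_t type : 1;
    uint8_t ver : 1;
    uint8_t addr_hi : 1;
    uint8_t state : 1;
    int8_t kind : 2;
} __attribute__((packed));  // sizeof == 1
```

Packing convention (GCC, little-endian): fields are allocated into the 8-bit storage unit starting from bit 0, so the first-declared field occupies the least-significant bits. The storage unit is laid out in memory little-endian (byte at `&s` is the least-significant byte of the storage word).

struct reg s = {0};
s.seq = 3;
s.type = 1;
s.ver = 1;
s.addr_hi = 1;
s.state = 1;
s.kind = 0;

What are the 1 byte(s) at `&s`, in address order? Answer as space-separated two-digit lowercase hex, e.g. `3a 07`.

seq:2 = 3 → 0x3 << 0 → word 0x03
type:1 = 1 → 0x1 << 2 → word 0x07
ver:1 = 1 → 0x1 << 3 → word 0x0f
addr_hi:1 = 1 → 0x1 << 4 → word 0x1f
state:1 = 1 → 0x1 << 5 → word 0x3f
kind:2 = 0 → 0x0 << 6 → word 0x3f
word = 0x3f → little-endian bytes:
  [0]=0x3f

3f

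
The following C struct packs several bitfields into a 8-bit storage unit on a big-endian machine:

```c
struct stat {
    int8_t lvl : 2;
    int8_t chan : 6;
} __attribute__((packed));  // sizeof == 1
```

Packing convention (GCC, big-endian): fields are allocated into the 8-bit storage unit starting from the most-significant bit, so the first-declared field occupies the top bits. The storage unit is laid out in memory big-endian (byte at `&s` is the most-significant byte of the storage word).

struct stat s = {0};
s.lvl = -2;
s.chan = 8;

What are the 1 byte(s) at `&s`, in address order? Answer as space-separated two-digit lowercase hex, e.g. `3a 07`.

88

[6+:2] lvl=-2 & 0x3 = 0x2; word=0x80
[0+:6] chan=8 & 0x3f = 0x8; word=0x88
word = 0x88 → big-endian bytes:
  [0]=0x88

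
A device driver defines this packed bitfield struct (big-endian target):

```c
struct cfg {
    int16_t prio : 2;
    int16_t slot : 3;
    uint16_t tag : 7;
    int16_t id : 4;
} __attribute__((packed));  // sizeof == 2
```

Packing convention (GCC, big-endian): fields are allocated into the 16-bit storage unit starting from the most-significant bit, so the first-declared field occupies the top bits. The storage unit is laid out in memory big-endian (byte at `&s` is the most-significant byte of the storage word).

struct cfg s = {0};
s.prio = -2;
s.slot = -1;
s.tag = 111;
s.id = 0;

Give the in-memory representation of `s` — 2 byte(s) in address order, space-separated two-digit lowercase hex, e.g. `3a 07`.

be f0

[14+:2] prio=-2 & 0x3 = 0x2; word=0x8000
[11+:3] slot=-1 & 0x7 = 0x7; word=0xb800
[4+:7] tag=111 & 0x7f = 0x6f; word=0xbef0
[0+:4] id=0 & 0xf = 0x0; word=0xbef0
word = 0xbef0 → big-endian bytes:
  [0]=0xbe  [1]=0xf0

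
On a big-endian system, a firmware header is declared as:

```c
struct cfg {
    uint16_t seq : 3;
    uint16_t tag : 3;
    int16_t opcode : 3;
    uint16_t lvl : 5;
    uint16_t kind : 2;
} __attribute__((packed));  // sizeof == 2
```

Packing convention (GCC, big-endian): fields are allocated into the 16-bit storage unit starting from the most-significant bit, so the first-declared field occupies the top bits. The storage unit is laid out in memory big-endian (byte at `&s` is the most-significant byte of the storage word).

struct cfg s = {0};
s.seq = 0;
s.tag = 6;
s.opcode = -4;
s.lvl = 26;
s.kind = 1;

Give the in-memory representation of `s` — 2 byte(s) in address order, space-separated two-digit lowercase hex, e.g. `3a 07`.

seq (3b) val=0 bits=0x0 at bit 13: 0x0000
tag (3b) val=6 bits=0x6 at bit 10: 0x1800
opcode (3b) val=-4 bits=0x4 at bit 7: 0x1a00
lvl (5b) val=26 bits=0x1a at bit 2: 0x1a68
kind (2b) val=1 bits=0x1 at bit 0: 0x1a69
word = 0x1a69 → big-endian bytes:
  [0]=0x1a  [1]=0x69

1a 69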